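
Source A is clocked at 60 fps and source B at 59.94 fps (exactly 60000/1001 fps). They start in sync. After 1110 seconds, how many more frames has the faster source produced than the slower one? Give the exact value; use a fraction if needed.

A emits 60 × 1110 = 66600 frames; B emits 60000/1001 × 1110 = 66600000/1001.
Difference = 66600/1001 frames (≈ 66.5335); B is behind A.

66600/1001 frames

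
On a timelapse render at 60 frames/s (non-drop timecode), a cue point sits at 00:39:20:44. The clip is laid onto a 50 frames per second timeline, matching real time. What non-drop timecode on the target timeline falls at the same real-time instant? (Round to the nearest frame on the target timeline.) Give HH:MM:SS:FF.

Source frame index: (0×3600 + 39×60 + 20) × 60 + 44 = 141644.
Real time: 141644 / (60) = 35411/15 s.
Target frame: (35411/15) × (50) = 354110/3 ≈ 118036.667 → 118037.
At 50 labels/s: frame 118037 → 00:39:20:37.

00:39:20:37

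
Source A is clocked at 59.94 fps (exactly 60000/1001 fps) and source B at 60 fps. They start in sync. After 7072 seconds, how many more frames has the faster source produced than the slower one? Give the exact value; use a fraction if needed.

32640/77 frames

A emits 60000/1001 × 7072 = 32640000/77 frames; B emits 60 × 7072 = 424320.
Difference = 32640/77 frames (≈ 423.8961); B is ahead of A.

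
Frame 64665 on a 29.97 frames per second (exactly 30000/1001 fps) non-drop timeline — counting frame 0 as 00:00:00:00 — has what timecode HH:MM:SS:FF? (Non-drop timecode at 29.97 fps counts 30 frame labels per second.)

00:35:55:15

64665 ÷ 30 = 2155 full seconds, remainder 15 frames.
2155 s = 0 h 35 min 55 s.
Timecode: 00:35:55:15.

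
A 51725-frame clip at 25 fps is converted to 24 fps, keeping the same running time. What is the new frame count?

Target frames = source frames × (target rate / source rate) = 51725 × (24)/(25) = 51725 × 24/25 = 49656.

49656 frames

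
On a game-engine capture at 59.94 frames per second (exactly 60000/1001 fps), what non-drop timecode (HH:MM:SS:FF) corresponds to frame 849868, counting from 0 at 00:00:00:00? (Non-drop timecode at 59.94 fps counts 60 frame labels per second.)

03:56:04:28

849868 ÷ 60 = 14164 full seconds, remainder 28 frames.
14164 s = 3 h 56 min 4 s.
Timecode: 03:56:04:28.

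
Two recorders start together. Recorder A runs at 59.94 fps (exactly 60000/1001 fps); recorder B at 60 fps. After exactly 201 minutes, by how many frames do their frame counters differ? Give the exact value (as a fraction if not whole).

723600/1001 frames

201 min = 12060 s.
A emits 60000/1001 × 12060 = 723600000/1001 frames; B emits 60 × 12060 = 723600.
Difference = 723600/1001 frames (≈ 722.8771); B is ahead of A.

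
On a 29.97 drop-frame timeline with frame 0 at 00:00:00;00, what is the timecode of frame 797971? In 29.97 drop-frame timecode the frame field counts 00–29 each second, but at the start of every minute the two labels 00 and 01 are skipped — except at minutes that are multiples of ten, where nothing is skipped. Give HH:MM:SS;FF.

07:23:45;19

Ten DF minutes hold 17982 frames, so frame 797971 lies in block 44 (frames 791208–809189) with 6763 frames into that block.
The block's first minute is 1800 frames and the rest 1798 each; 6763 frames reaches minute 3, so 44 × 18 + 3 × 2 = 798 labels have been skipped so far.
Adding those back, label number 797971 + 798 = 798769 at 30 labels/s is 26625 s + 19 f = 7 h 23 min 45 s frame 19, i.e. 07:23:45;19.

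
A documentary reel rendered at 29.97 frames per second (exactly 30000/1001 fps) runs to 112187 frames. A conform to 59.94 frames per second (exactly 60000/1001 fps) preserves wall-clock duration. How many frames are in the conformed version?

224374 frames

Target frames = source frames × (target rate / source rate) = 112187 × (60000/1001)/(30000/1001) = 112187 × 2 = 224374.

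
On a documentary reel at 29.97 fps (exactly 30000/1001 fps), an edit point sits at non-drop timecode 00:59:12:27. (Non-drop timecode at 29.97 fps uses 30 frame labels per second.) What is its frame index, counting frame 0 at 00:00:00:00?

106587

Total seconds to the label: (0 × 3600 + 59 × 60 + 12) = 3552.
Frame index = 3552 × 30 + 27 = 106587.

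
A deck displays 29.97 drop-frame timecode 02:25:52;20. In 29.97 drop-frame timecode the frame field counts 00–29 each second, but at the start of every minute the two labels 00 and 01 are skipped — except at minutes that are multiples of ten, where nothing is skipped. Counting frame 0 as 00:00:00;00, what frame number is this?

262318

Complete 10-minute blocks: 14, each 17982 frames → 251748.
Remaining 5 whole minutes in the current block: 1800 + 4 × 1798 = 8992 frames.
Within the current minute: 52 × 30 + 20 − 2 = 1578 (labels ;00/;01 skipped at this minute). Total = 251748 + 8992 + 1578 = 262318.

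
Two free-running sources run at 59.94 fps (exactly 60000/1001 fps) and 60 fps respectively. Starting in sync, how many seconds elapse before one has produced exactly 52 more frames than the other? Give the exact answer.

The gap grows by |60 − 60000/1001| = 60/1001 frames per second.
Time for a 52-frame gap: 52 ÷ (60/1001) = 13013/15 s.

13013/15 seconds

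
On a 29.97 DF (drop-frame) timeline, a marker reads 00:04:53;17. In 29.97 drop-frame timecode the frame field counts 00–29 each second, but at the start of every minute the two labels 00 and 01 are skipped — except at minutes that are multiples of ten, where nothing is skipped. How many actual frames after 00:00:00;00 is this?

As if non-drop at 30 labels/s: (0 × 3600 + 4 × 60 + 53) × 30 + 17 = 8807.
Minute boundaries passed: 4; those not divisible by 10: 4 − 0 = 4; dropped labels = 2 × 4 = 8.
Actual frame index = 8807 − 8 = 8799.

8799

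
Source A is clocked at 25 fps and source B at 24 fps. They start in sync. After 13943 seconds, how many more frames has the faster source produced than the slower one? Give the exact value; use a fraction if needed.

A emits 25 × 13943 = 348575 frames; B emits 24 × 13943 = 334632.
Difference = 13943 frames; B is behind A.

13943 frames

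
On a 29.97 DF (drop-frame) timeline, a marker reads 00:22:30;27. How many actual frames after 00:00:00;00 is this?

40487

Complete 10-minute blocks: 2, each 17982 frames → 35964.
Remaining 2 whole minutes in the current block: 1800 + 1 × 1798 = 3598 frames.
Within the current minute: 30 × 30 + 27 − 2 = 925 (labels ;00/;01 skipped at this minute). Total = 35964 + 3598 + 925 = 40487.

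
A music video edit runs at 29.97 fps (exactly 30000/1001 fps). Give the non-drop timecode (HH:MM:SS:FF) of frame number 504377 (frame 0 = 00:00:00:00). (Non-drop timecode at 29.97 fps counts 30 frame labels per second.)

04:40:12:17

504377 ÷ 30 = 16812 full seconds, remainder 17 frames.
16812 s = 4 h 40 min 12 s.
Timecode: 04:40:12:17.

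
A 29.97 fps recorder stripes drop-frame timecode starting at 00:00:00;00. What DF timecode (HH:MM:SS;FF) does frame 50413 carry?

Each 10-minute DF block holds 10 × 60 × 30 − 9 × 2 = 17982 frames. 50413 ÷ 17982 → 2 full blocks, remainder 14449.
Within the partial block the first minute is 1800 frames and each further minute 1798, so 8 further minute boundaries passed. Total skipped labels = 18 × 2 + 2 × 8 = 52.
Non-drop label index = 50413 + 52 = 50465; at 30 labels/s that is 00:28:02:05, i.e. DF 00:28:02;05.

00:28:02;05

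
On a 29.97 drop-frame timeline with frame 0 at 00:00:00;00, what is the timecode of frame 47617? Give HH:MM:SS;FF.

Each 10-minute DF block holds 10 × 60 × 30 − 9 × 2 = 17982 frames. 47617 ÷ 17982 → 2 full blocks, remainder 11653.
Within the partial block the first minute is 1800 frames and each further minute 1798, so 6 further minute boundaries passed. Total skipped labels = 18 × 2 + 2 × 6 = 48.
Non-drop label index = 47617 + 48 = 47665; at 30 labels/s that is 00:26:28:25, i.e. DF 00:26:28;25.

00:26:28;25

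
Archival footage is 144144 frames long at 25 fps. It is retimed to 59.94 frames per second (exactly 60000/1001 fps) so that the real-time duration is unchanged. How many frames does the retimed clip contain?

345600 frames

Target frames = source frames × (target rate / source rate) = 144144 × (60000/1001)/(25) = 144144 × 2400/1001 = 345600.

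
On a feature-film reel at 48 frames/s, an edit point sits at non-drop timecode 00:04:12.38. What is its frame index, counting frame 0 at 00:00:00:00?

12134

Total seconds to the label: (0 × 3600 + 4 × 60 + 12) = 252.
Frame index = 252 × 48 + 38 = 12134.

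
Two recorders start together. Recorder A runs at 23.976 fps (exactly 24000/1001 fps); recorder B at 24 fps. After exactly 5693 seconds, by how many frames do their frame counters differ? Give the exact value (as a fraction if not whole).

A emits 24000/1001 × 5693 = 136632000/1001 frames; B emits 24 × 5693 = 136632.
Difference = 136632/1001 frames (≈ 136.4955); B is ahead of A.

136632/1001 frames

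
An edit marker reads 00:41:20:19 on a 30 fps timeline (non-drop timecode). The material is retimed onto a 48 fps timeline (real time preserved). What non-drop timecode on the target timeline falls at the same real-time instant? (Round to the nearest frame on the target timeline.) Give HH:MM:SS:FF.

00:41:20:30

Source frame index: (0×3600 + 41×60 + 20) × 30 + 19 = 74419.
Real time: 74419 / (30) = 74419/30 s.
Target frame: (74419/30) × (48) = 595352/5 ≈ 119070.400 → 119070.
At 48 labels/s: frame 119070 → 00:41:20:30.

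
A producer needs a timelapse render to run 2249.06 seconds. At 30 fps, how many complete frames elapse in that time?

Frames = 2249.06 × 30 = 337359/5 ≈ 67471.8000.
Complete frames: 67471.

67471 frames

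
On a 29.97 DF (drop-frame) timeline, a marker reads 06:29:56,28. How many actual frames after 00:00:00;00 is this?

701206

As if non-drop at 30 labels/s: (6 × 3600 + 29 × 60 + 56) × 30 + 28 = 701908.
Minute boundaries passed: 389; those not divisible by 10: 389 − 38 = 351; dropped labels = 2 × 351 = 702.
Actual frame index = 701908 − 702 = 701206.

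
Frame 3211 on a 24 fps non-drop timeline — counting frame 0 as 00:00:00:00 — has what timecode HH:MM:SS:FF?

00:02:13:19

3211 ÷ 24 = 133 full seconds, remainder 19 frames.
133 s = 0 h 2 min 13 s.
Timecode: 00:02:13:19.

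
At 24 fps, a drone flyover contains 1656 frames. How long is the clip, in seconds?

Running time = 1656 / (24) = 69 s.

69 seconds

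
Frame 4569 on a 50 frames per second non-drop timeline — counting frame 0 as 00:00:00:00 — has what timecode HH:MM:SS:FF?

00:01:31:19

4569 ÷ 50 = 91 full seconds, remainder 19 frames.
91 s = 0 h 1 min 31 s.
Timecode: 00:01:31:19.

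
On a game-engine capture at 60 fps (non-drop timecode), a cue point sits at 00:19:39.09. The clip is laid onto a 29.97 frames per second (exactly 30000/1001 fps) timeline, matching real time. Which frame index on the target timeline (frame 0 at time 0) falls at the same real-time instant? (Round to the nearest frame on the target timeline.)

Source frame index: (0×3600 + 19×60 + 39) × 60 + 9 = 70749.
Real time: 70749 / (60) = 23583/20 s.
Target frame: (23583/20) × (30000/1001) = 5053500/143 ≈ 35339.161 → 35339.

frame 35339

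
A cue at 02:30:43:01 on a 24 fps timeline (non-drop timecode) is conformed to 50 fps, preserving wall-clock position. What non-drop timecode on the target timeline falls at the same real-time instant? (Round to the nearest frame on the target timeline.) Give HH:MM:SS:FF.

02:30:43:02

Source frame index: (2×3600 + 30×60 + 43) × 24 + 1 = 217033.
Real time: 217033 / (24) = 217033/24 s.
Target frame: (217033/24) × (50) = 5425825/12 ≈ 452152.083 → 452152.
At 50 labels/s: frame 452152 → 02:30:43:02.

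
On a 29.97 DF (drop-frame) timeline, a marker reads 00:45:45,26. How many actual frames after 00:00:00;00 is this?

82294

As if non-drop at 30 labels/s: (0 × 3600 + 45 × 60 + 45) × 30 + 26 = 82376.
Minute boundaries passed: 45; those not divisible by 10: 45 − 4 = 41; dropped labels = 2 × 41 = 82.
Actual frame index = 82376 − 82 = 82294.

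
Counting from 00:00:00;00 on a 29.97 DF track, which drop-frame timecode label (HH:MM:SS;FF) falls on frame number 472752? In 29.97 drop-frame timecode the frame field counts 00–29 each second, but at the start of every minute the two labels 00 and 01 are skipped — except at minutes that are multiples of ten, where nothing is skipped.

Each 10-minute DF block holds 10 × 60 × 30 − 9 × 2 = 17982 frames. 472752 ÷ 17982 → 26 full blocks, remainder 5220.
Within the partial block the first minute is 1800 frames and each further minute 1798, so 2 further minute boundaries passed. Total skipped labels = 18 × 26 + 2 × 2 = 472.
Non-drop label index = 472752 + 472 = 473224; at 30 labels/s that is 04:22:54:04, i.e. DF 04:22:54;04.

04:22:54;04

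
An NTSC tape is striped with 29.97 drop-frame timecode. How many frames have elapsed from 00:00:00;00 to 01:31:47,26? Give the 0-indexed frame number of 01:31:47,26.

165072

As if non-drop at 30 labels/s: (1 × 3600 + 31 × 60 + 47) × 30 + 26 = 165236.
Minute boundaries passed: 91; those not divisible by 10: 91 − 9 = 82; dropped labels = 2 × 82 = 164.
Actual frame index = 165236 − 164 = 165072.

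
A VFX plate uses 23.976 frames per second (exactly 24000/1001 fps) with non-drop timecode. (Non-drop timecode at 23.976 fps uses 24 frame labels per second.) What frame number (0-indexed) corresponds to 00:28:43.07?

frame 41359

Total seconds to the label: (0 × 3600 + 28 × 60 + 43) = 1723.
Frame index = 1723 × 24 + 7 = 41359.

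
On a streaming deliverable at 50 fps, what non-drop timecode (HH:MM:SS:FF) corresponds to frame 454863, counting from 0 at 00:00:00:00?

454863 ÷ 50 = 9097 full seconds, remainder 13 frames.
9097 s = 2 h 31 min 37 s.
Timecode: 02:31:37:13.

02:31:37:13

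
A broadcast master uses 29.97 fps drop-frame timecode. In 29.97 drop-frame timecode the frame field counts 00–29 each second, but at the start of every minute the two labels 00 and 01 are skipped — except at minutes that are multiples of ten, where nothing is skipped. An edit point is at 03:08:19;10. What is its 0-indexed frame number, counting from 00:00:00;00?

338640

As if non-drop at 30 labels/s: (3 × 3600 + 8 × 60 + 19) × 30 + 10 = 338980.
Minute boundaries passed: 188; those not divisible by 10: 188 − 18 = 170; dropped labels = 2 × 170 = 340.
Actual frame index = 338980 − 340 = 338640.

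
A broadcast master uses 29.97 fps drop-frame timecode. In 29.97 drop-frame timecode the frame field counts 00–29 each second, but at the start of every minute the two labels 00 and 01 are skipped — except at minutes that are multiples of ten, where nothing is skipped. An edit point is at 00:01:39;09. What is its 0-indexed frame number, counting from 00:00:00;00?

As if non-drop at 30 labels/s: (0 × 3600 + 1 × 60 + 39) × 30 + 9 = 2979.
Minute boundaries passed: 1; those not divisible by 10: 1 − 0 = 1; dropped labels = 2 × 1 = 2.
Actual frame index = 2979 − 2 = 2977.

2977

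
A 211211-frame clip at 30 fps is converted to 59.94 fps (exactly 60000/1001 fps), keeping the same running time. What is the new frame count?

Target frames = source frames × (target rate / source rate) = 211211 × (60000/1001)/(30) = 211211 × 2000/1001 = 422000.

422000 frames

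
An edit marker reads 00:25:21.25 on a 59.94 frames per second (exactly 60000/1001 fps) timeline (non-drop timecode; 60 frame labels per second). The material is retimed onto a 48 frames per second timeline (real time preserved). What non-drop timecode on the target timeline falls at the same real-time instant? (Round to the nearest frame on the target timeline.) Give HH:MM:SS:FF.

00:25:22:45

Source frame index: (0×3600 + 25×60 + 21) × 60 + 25 = 91285.
Real time: 91285 / (60000/1001) = 18275257/12000 s.
Target frame: (18275257/12000) × (48) = 18275257/250 ≈ 73101.028 → 73101.
At 48 labels/s: frame 73101 → 00:25:22:45.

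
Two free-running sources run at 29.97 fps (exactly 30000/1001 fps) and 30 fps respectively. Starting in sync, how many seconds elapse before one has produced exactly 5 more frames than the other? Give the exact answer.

1001/6 seconds

The gap grows by |30 − 30000/1001| = 30/1001 frames per second.
Time for a 5-frame gap: 5 ÷ (30/1001) = 1001/6 s.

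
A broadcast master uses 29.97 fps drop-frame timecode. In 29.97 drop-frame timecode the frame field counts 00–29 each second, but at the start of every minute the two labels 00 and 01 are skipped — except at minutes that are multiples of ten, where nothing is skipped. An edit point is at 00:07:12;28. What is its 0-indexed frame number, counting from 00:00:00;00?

12974

As if non-drop at 30 labels/s: (0 × 3600 + 7 × 60 + 12) × 30 + 28 = 12988.
Minute boundaries passed: 7; those not divisible by 10: 7 − 0 = 7; dropped labels = 2 × 7 = 14.
Actual frame index = 12988 − 14 = 12974.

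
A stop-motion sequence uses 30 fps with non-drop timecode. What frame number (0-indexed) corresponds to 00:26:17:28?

Total seconds to the label: (0 × 3600 + 26 × 60 + 17) = 1577.
Frame index = 1577 × 30 + 28 = 47338.

47338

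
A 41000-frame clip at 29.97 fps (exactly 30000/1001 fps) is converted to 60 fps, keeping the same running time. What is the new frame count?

82082 frames

Target frames = source frames × (target rate / source rate) = 41000 × (60)/(30000/1001) = 41000 × 1001/500 = 82082.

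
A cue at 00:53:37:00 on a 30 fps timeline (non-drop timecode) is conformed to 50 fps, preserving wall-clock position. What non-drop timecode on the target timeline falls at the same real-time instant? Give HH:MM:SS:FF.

00:53:37:00

Source frame index: (0×3600 + 53×60 + 37) × 30 + 0 = 96510.
Real time: 96510 / (30) = 3217 s.
Target frame: (3217) × (50) = 160850.
At 50 labels/s: frame 160850 → 00:53:37:00.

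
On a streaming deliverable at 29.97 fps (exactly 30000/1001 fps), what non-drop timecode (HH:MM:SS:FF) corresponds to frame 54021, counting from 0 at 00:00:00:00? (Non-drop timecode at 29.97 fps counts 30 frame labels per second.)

54021 ÷ 30 = 1800 full seconds, remainder 21 frames.
1800 s = 0 h 30 min 0 s.
Timecode: 00:30:00:21.

00:30:00:21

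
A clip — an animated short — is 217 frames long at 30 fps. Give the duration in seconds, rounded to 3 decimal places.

7.233 seconds

Running time = 217 × 1/30 = 217/30 s ≈ 7.233 s.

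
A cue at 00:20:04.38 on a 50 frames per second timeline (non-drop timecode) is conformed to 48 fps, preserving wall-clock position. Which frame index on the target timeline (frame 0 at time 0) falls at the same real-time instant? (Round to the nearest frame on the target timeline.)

frame 57828

Source frame index: (0×3600 + 20×60 + 4) × 50 + 38 = 60238.
Real time: 60238 / (50) = 30119/25 s.
Target frame: (30119/25) × (48) = 1445712/25 ≈ 57828.480 → 57828.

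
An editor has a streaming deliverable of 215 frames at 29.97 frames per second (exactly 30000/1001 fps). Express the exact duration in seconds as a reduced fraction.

43043/6000 seconds

Running time = 215 ÷ (30000/1001) = 215 × 1001/30000 = 43043/6000 s.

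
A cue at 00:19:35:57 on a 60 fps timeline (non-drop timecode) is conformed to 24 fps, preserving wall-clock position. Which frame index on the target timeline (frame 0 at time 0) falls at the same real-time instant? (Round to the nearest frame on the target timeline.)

Source frame index: (0×3600 + 19×60 + 35) × 60 + 57 = 70557.
Real time: 70557 / (60) = 23519/20 s.
Target frame: (23519/20) × (24) = 141114/5 ≈ 28222.800 → 28223.

frame 28223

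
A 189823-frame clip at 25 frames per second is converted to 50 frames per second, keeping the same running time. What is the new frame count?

Target frames = source frames × (target rate / source rate) = 189823 × (50)/(25) = 189823 × 2 = 379646.

379646 frames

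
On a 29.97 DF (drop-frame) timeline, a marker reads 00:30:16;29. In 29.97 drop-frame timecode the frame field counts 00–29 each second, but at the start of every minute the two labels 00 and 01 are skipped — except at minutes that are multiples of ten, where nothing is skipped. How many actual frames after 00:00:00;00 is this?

54455

Complete 10-minute blocks: 3, each 17982 frames → 53946.
Remaining 0 whole minutes in the current block: 0 frames.
Within the current minute: 16 × 30 + 29 = 509. Total = 53946 + 0 + 509 = 54455.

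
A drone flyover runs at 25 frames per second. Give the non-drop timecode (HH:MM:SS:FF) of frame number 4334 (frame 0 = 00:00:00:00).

00:02:53:09

4334 ÷ 25 = 173 full seconds, remainder 9 frames.
173 s = 0 h 2 min 53 s.
Timecode: 00:02:53:09.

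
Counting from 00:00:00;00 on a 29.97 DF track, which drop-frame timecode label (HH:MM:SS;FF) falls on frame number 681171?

Ten DF minutes hold 17982 frames, so frame 681171 lies in block 37 (frames 665334–683315) with 15837 frames into that block.
The block's first minute is 1800 frames and the rest 1798 each; 15837 frames reaches minute 8, so 37 × 18 + 8 × 2 = 682 labels have been skipped so far.
Adding those back, label number 681171 + 682 = 681853 at 30 labels/s is 22728 s + 13 f = 6 h 18 min 48 s frame 13, i.e. 06:18:48;13.

06:18:48;13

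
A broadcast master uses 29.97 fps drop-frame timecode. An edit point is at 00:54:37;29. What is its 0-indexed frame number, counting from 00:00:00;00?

As if non-drop at 30 labels/s: (0 × 3600 + 54 × 60 + 37) × 30 + 29 = 98339.
Minute boundaries passed: 54; those not divisible by 10: 54 − 5 = 49; dropped labels = 2 × 49 = 98.
Actual frame index = 98339 − 98 = 98241.

98241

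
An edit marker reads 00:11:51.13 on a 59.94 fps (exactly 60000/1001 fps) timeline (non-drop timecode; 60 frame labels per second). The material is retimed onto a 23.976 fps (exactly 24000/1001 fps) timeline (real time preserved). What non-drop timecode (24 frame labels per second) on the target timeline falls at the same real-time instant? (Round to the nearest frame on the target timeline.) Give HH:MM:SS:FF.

00:11:51:05

Source frame index: (0×3600 + 11×60 + 51) × 60 + 13 = 42673.
Real time: 42673 / (60000/1001) = 42715673/60000 s.
Target frame: (42715673/60000) × (24000/1001) = 85346/5 ≈ 17069.200 → 17069.
At 24 labels/s: frame 17069 → 00:11:51:05.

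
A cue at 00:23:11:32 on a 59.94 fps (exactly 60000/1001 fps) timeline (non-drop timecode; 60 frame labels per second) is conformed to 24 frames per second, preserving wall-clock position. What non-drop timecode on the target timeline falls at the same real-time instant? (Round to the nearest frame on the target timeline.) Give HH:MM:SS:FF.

Source frame index: (0×3600 + 23×60 + 11) × 60 + 32 = 83492.
Real time: 83492 / (60000/1001) = 20893873/15000 s.
Target frame: (20893873/15000) × (24) = 20893873/625 ≈ 33430.197 → 33430.
At 24 labels/s: frame 33430 → 00:23:12:22.

00:23:12:22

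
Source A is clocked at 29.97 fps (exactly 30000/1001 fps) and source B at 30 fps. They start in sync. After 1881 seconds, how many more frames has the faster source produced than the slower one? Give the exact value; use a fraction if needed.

A emits 30000/1001 × 1881 = 5130000/91 frames; B emits 30 × 1881 = 56430.
Difference = 5130/91 frames (≈ 56.3736); B is ahead of A.

5130/91 frames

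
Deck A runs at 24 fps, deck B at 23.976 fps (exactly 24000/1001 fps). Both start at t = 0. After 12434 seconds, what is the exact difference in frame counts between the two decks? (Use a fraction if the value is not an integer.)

298416/1001 frames

A emits 24 × 12434 = 298416 frames; B emits 24000/1001 × 12434 = 298416000/1001.
Difference = 298416/1001 frames (≈ 298.1179); B is behind A.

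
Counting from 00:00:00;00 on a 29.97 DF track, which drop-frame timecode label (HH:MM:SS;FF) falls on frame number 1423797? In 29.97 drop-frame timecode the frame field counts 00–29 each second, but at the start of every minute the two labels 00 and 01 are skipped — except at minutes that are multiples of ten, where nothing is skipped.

13:11:47;11

Ten DF minutes hold 17982 frames, so frame 1423797 lies in block 79 (frames 1420578–1438559) with 3219 frames into that block.
The block's first minute is 1800 frames and the rest 1798 each; 3219 frames reaches minute 1, so 79 × 18 + 1 × 2 = 1424 labels have been skipped so far.
Adding those back, label number 1423797 + 1424 = 1425221 at 30 labels/s is 47507 s + 11 f = 13 h 11 min 47 s frame 11, i.e. 13:11:47;11.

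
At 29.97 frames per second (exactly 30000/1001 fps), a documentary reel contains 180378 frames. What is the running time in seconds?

Running time = 180378 / (30000/1001) = 6018.6126 s.

6018.6126 seconds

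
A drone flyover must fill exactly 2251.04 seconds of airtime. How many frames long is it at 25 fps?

56276 frames

Frames = 2251.04 × 25 = 56276.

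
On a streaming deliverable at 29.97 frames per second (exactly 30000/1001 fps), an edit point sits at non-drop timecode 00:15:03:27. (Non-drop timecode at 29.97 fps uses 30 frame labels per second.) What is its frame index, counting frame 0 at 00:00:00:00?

Total seconds to the label: (0 × 3600 + 15 × 60 + 3) = 903.
Frame index = 903 × 30 + 27 = 27117.

frame 27117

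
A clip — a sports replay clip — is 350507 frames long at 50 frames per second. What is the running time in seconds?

7010.14 seconds

Running time = 350507 / (50) = 7010.14 s.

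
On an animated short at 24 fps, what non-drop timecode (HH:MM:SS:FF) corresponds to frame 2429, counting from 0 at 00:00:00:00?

2429 ÷ 24 = 101 full seconds, remainder 5 frames.
101 s = 0 h 1 min 41 s.
Timecode: 00:01:41:05.

00:01:41:05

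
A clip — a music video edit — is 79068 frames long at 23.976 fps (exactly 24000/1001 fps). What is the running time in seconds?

Running time = 79068 / (24000/1001) = 3297.7945 s.

3297.7945 seconds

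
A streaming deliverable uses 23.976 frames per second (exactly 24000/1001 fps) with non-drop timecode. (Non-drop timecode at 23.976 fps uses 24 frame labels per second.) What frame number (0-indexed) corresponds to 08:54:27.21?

769629

Total seconds to the label: (8 × 3600 + 54 × 60 + 27) = 32067.
Frame index = 32067 × 24 + 21 = 769629.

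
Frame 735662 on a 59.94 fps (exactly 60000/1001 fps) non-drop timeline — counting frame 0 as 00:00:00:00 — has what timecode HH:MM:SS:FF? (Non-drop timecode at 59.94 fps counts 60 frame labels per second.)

735662 ÷ 60 = 12261 full seconds, remainder 2 frames.
12261 s = 3 h 24 min 21 s.
Timecode: 03:24:21:02.

03:24:21:02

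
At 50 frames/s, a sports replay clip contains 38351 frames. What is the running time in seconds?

767.02 seconds

Running time = 38351 / (50) = 767.02 s.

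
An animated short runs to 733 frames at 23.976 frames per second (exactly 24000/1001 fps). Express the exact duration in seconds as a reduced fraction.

Running time = 733 ÷ (24000/1001) = 733 × 1001/24000 = 733733/24000 s.

733733/24000 seconds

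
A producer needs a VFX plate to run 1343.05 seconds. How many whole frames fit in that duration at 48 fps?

Frames = 1343.05 × 48 = 322332/5 ≈ 64466.4000.
Complete frames: 64466.

64466 frames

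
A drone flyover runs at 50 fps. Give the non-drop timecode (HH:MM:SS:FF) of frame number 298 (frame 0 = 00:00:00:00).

00:00:05:48

298 ÷ 50 = 5 full seconds, remainder 48 frames.
5 s = 0 h 0 min 5 s.
Timecode: 00:00:05:48.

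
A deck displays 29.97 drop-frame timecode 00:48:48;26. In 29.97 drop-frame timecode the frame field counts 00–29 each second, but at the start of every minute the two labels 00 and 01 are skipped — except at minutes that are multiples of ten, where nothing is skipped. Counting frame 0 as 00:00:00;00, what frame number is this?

Complete 10-minute blocks: 4, each 17982 frames → 71928.
Remaining 8 whole minutes in the current block: 1800 + 7 × 1798 = 14386 frames.
Within the current minute: 48 × 30 + 26 − 2 = 1464 (labels ;00/;01 skipped at this minute). Total = 71928 + 14386 + 1464 = 87778.

87778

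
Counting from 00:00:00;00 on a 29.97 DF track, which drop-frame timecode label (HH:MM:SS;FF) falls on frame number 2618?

00:01:27;10

Each 10-minute DF block holds 10 × 60 × 30 − 9 × 2 = 17982 frames. 2618 ÷ 17982 → 0 full blocks, remainder 2618.
Within the partial block the first minute is 1800 frames and each further minute 1798, so 1 further minute boundary passed. Total skipped labels = 18 × 0 + 2 × 1 = 2.
Non-drop label index = 2618 + 2 = 2620; at 30 labels/s that is 00:01:27:10, i.e. DF 00:01:27;10.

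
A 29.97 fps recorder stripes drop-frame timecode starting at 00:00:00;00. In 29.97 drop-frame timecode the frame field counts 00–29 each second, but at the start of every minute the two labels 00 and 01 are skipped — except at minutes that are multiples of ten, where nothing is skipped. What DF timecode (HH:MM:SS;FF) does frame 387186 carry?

03:35:19;04

Ten DF minutes hold 17982 frames, so frame 387186 lies in block 21 (frames 377622–395603) with 9564 frames into that block.
The block's first minute is 1800 frames and the rest 1798 each; 9564 frames reaches minute 5, so 21 × 18 + 5 × 2 = 388 labels have been skipped so far.
Adding those back, label number 387186 + 388 = 387574 at 30 labels/s is 12919 s + 4 f = 3 h 35 min 19 s frame 4, i.e. 03:35:19;04.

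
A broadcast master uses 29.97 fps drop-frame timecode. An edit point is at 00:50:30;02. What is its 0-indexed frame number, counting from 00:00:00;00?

90812

Complete 10-minute blocks: 5, each 17982 frames → 89910.
Remaining 0 whole minutes in the current block: 0 frames.
Within the current minute: 30 × 30 + 2 = 902. Total = 89910 + 0 + 902 = 90812.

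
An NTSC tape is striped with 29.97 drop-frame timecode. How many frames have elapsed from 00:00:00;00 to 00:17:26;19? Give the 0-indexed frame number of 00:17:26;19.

31367

Complete 10-minute blocks: 1, each 17982 frames → 17982.
Remaining 7 whole minutes in the current block: 1800 + 6 × 1798 = 12588 frames.
Within the current minute: 26 × 30 + 19 − 2 = 797 (labels ;00/;01 skipped at this minute). Total = 17982 + 12588 + 797 = 31367.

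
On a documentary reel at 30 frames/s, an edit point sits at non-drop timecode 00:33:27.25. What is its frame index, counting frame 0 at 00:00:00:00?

Total seconds to the label: (0 × 3600 + 33 × 60 + 27) = 2007.
Frame index = 2007 × 30 + 25 = 60235.

60235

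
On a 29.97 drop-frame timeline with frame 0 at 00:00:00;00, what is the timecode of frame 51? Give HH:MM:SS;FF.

00:00:01;21

Each 10-minute DF block holds 10 × 60 × 30 − 9 × 2 = 17982 frames. 51 ÷ 17982 → 0 full blocks, remainder 51.
Within the partial block the first minute is 1800 frames and each further minute 1798, so 0 further minute boundaries passed. Total skipped labels = 18 × 0 + 2 × 0 = 0.
Non-drop label index = 51 + 0 = 51; at 30 labels/s that is 00:00:01:21, i.e. DF 00:00:01;21.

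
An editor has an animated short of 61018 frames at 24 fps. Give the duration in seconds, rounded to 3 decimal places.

Running time = 61018 × 1/24 = 30509/12 s ≈ 2542.417 s.

2542.417 seconds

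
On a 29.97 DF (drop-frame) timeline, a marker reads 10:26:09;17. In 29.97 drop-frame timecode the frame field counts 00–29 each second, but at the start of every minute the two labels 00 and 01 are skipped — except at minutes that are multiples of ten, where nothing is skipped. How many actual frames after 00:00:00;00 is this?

Complete 10-minute blocks: 62, each 17982 frames → 1114884.
Remaining 6 whole minutes in the current block: 1800 + 5 × 1798 = 10790 frames.
Within the current minute: 9 × 30 + 17 − 2 = 285 (labels ;00/;01 skipped at this minute). Total = 1114884 + 10790 + 285 = 1125959.

1125959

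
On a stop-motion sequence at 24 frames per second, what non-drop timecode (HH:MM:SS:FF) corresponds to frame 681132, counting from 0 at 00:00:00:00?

07:53:00:12

681132 ÷ 24 = 28380 full seconds, remainder 12 frames.
28380 s = 7 h 53 min 0 s.
Timecode: 07:53:00:12.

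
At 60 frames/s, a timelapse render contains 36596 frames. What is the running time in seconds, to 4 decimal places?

Running time = 36596 × 1/60 = 9149/15 s ≈ 609.9333 s.

609.9333 seconds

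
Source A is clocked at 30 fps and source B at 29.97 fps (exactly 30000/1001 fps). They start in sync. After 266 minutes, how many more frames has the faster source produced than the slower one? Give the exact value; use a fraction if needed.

266 min = 15960 s.
A emits 30 × 15960 = 478800 frames; B emits 30000/1001 × 15960 = 68400000/143.
Difference = 68400/143 frames (≈ 478.3217); B is behind A.

68400/143 frames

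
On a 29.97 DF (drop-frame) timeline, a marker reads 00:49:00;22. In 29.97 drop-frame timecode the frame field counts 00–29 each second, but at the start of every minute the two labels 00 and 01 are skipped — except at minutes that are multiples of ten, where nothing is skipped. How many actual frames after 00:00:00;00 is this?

As if non-drop at 30 labels/s: (0 × 3600 + 49 × 60 + 0) × 30 + 22 = 88222.
Minute boundaries passed: 49; those not divisible by 10: 49 − 4 = 45; dropped labels = 2 × 45 = 90.
Actual frame index = 88222 − 90 = 88132.

88132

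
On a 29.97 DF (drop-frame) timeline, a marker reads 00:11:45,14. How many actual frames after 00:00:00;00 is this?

As if non-drop at 30 labels/s: (0 × 3600 + 11 × 60 + 45) × 30 + 14 = 21164.
Minute boundaries passed: 11; those not divisible by 10: 11 − 1 = 10; dropped labels = 2 × 10 = 20.
Actual frame index = 21164 − 20 = 21144.

21144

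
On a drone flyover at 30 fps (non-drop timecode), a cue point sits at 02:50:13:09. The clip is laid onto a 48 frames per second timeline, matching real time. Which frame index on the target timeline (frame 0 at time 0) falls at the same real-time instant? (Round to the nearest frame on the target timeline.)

frame 490238

Source frame index: (2×3600 + 50×60 + 13) × 30 + 9 = 306399.
Real time: 306399 / (30) = 102133/10 s.
Target frame: (102133/10) × (48) = 2451192/5 ≈ 490238.400 → 490238.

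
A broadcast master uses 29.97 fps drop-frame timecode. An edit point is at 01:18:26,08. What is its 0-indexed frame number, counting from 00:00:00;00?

141046

Complete 10-minute blocks: 7, each 17982 frames → 125874.
Remaining 8 whole minutes in the current block: 1800 + 7 × 1798 = 14386 frames.
Within the current minute: 26 × 30 + 8 − 2 = 786 (labels ;00/;01 skipped at this minute). Total = 125874 + 14386 + 786 = 141046.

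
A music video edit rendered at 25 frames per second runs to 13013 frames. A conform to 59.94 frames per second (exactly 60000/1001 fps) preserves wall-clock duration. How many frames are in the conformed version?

31200 frames

Target frames = source frames × (target rate / source rate) = 13013 × (60000/1001)/(25) = 13013 × 2400/1001 = 31200.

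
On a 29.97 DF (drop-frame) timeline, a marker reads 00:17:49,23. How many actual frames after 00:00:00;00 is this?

32061

Complete 10-minute blocks: 1, each 17982 frames → 17982.
Remaining 7 whole minutes in the current block: 1800 + 6 × 1798 = 12588 frames.
Within the current minute: 49 × 30 + 23 − 2 = 1491 (labels ;00/;01 skipped at this minute). Total = 17982 + 12588 + 1491 = 32061.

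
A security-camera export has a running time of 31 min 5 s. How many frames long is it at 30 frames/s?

31 min 5 s = 1865 s.
Frames = 1865 × 30 = 55950.

55950 frames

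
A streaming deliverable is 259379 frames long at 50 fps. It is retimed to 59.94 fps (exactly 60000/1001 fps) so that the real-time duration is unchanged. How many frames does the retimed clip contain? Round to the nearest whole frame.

310944 frames

Frames at target rate = 259379 × (60000/1001) / (50) = 311254800/1001 ≈ 310943.856.
Nearest whole frame: 310944.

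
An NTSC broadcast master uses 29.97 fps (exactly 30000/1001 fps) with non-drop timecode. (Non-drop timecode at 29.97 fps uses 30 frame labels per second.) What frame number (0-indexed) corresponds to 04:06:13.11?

frame 443201

Total seconds to the label: (4 × 3600 + 6 × 60 + 13) = 14773.
Frame index = 14773 × 30 + 11 = 443201.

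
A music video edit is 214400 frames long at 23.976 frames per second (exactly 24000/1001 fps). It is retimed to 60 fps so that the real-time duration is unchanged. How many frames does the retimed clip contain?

Target frames = source frames × (target rate / source rate) = 214400 × (60)/(24000/1001) = 214400 × 1001/400 = 536536.

536536 frames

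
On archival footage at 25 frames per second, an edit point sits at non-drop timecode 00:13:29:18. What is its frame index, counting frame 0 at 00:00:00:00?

Total seconds to the label: (0 × 3600 + 13 × 60 + 29) = 809.
Frame index = 809 × 25 + 18 = 20243.

frame 20243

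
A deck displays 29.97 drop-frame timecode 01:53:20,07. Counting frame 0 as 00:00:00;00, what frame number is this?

203803

Complete 10-minute blocks: 11, each 17982 frames → 197802.
Remaining 3 whole minutes in the current block: 1800 + 2 × 1798 = 5396 frames.
Within the current minute: 20 × 30 + 7 − 2 = 605 (labels ;00/;01 skipped at this minute). Total = 197802 + 5396 + 605 = 203803.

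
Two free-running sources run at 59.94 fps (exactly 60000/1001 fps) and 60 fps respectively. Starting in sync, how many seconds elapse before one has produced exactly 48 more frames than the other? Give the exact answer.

The gap grows by |60 − 60000/1001| = 60/1001 frames per second.
Time for a 48-frame gap: 48 ÷ (60/1001) = 800.8 s.

800.8 seconds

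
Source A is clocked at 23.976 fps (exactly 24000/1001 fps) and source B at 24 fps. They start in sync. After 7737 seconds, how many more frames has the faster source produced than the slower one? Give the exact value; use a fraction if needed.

185688/1001 frames

A emits 24000/1001 × 7737 = 185688000/1001 frames; B emits 24 × 7737 = 185688.
Difference = 185688/1001 frames (≈ 185.5025); B is ahead of A.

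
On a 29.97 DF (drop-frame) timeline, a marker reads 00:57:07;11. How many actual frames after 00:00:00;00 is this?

102717

As if non-drop at 30 labels/s: (0 × 3600 + 57 × 60 + 7) × 30 + 11 = 102821.
Minute boundaries passed: 57; those not divisible by 10: 57 − 5 = 52; dropped labels = 2 × 52 = 104.
Actual frame index = 102821 − 104 = 102717.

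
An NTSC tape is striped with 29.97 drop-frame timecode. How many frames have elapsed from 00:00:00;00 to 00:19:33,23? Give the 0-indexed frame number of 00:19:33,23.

Complete 10-minute blocks: 1, each 17982 frames → 17982.
Remaining 9 whole minutes in the current block: 1800 + 8 × 1798 = 16184 frames.
Within the current minute: 33 × 30 + 23 − 2 = 1011 (labels ;00/;01 skipped at this minute). Total = 17982 + 16184 + 1011 = 35177.

35177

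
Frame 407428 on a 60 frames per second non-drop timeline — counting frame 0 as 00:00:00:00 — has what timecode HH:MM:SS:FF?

407428 ÷ 60 = 6790 full seconds, remainder 28 frames.
6790 s = 1 h 53 min 10 s.
Timecode: 01:53:10:28.

01:53:10:28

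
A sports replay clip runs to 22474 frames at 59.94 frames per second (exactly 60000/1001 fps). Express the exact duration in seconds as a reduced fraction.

11248237/30000 seconds

Running time = 22474 ÷ (60000/1001) = 22474 × 1001/60000 = 11248237/30000 s.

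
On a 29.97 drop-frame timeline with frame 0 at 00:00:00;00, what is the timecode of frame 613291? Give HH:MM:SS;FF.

05:41:03;15

Each 10-minute DF block holds 10 × 60 × 30 − 9 × 2 = 17982 frames. 613291 ÷ 17982 → 34 full blocks, remainder 1903.
Within the partial block the first minute is 1800 frames and each further minute 1798, so 1 further minute boundary passed. Total skipped labels = 18 × 34 + 2 × 1 = 614.
Non-drop label index = 613291 + 614 = 613905; at 30 labels/s that is 05:41:03:15, i.e. DF 05:41:03;15.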